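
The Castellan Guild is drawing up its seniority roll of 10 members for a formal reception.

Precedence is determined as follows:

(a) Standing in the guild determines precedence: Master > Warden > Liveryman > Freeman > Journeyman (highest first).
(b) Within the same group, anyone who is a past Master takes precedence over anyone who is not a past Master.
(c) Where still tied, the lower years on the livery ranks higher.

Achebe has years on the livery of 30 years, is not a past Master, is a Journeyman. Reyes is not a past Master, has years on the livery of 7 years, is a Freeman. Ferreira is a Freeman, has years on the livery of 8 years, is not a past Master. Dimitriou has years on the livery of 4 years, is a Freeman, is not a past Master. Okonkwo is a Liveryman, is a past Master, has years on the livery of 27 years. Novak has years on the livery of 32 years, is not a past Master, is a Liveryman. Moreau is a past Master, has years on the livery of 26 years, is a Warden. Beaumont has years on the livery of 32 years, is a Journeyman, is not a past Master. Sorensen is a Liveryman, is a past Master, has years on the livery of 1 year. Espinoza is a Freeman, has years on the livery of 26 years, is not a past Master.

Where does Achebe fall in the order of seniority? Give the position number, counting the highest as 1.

By standing in the guild: Moreau (Warden); then Sorensen, Okonkwo and Novak (Liveryman); then Dimitriou, Reyes, Ferreira and Espinoza (Freeman); then Achebe and Beaumont (Journeyman).
Among Sorensen, Okonkwo and Novak, a past Master before not a past Master: Sorensen and Okonkwo (a past Master) before Novak (not a past Master).
Among Sorensen and Okonkwo, by years on the livery (lower first): Sorensen (1 year) before Okonkwo (27 years).
Dimitriou, Reyes, Ferreira and Espinoza are each not a past Master, so the next rule applies.
Among Dimitriou, Reyes, Ferreira and Espinoza, by years on the livery (lower first): Dimitriou (4 years) before Reyes (7 years) before Ferreira (8 years) before Espinoza (26 years).
Achebe and Beaumont are each not a past Master, so the next rule applies.
Among Achebe and Beaumont, by years on the livery (lower first): Achebe (30 years) before Beaumont (32 years).
Order: Moreau, Sorensen, Okonkwo, Novak, Dimitriou, Reyes, Ferreira, Espinoza, Achebe, Beaumont. So position 9.

9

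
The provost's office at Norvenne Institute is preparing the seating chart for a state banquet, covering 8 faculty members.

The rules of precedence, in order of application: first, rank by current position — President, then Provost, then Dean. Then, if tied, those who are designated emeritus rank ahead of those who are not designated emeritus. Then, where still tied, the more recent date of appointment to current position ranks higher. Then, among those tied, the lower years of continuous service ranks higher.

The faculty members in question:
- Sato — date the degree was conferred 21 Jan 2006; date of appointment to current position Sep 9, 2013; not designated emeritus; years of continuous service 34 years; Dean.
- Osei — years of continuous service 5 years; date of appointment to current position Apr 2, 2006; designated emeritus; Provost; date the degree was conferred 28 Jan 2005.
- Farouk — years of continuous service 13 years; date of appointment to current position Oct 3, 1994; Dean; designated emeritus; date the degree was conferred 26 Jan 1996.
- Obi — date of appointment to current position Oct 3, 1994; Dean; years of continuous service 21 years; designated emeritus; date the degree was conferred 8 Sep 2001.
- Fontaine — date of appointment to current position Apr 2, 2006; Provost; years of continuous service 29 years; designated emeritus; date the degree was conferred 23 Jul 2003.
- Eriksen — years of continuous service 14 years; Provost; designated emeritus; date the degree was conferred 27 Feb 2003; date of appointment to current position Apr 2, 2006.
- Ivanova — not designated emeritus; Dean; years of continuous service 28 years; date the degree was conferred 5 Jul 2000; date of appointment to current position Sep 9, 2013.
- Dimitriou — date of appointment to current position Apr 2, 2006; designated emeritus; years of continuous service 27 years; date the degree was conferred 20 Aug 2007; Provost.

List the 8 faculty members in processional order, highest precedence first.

Osei, Eriksen, Dimitriou, Fontaine, Farouk, Obi, Ivanova, Sato

By current position: Osei, Eriksen, Dimitriou and Fontaine (Provost); then Farouk, Obi, Ivanova and Sato (Dean).
Osei, Eriksen, Dimitriou and Fontaine are each designated emeritus, so the next rule applies.
Osei, Eriksen, Dimitriou and Fontaine all have date of appointment to current position Apr 2, 2006, so the next rule applies.
Among Osei, Eriksen, Dimitriou and Fontaine, by years of continuous service (lower first): Osei (5 years) before Eriksen (14 years) before Dimitriou (27 years) before Fontaine (29 years).
Among Farouk, Obi, Ivanova and Sato, designated emeritus before not designated emeritus: Farouk and Obi (designated emeritus) before Ivanova and Sato (not designated emeritus).
Farouk and Obi both have date of appointment to current position Oct 3, 1994, so the next rule applies.
Among Farouk and Obi, by years of continuous service (lower first): Farouk (13 years) before Obi (21 years).
Ivanova and Sato both have date of appointment to current position Sep 9, 2013, so the next rule applies.
Among Ivanova and Sato, by years of continuous service (lower first): Ivanova (28 years) before Sato (34 years).
Full order: Osei, Eriksen, Dimitriou, Fontaine, Farouk, Obi, Ivanova, Sato.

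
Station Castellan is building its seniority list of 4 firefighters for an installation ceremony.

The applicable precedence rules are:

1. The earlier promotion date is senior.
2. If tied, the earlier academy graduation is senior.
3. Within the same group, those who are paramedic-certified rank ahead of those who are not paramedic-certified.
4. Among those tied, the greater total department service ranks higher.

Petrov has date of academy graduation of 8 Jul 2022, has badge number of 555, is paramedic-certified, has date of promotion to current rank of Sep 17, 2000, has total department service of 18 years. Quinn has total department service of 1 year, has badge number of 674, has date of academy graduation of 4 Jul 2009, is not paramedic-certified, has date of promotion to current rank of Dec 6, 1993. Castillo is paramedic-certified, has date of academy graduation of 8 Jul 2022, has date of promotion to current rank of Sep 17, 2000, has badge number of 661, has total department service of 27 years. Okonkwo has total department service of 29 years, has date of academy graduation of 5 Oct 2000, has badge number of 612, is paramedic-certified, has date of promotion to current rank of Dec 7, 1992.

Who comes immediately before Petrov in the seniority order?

Castillo

By date of promotion to current rank (earlier first): Okonkwo (Dec 7, 1992); then Quinn (Dec 6, 1993); then Castillo and Petrov (both Sep 17, 2000).
Castillo and Petrov both have date of academy graduation 8 Jul 2022, so the next rule applies.
Castillo and Petrov are each paramedic-certified, so the next rule applies.
Among Castillo and Petrov, by total department service (higher first): Castillo (27 years) before Petrov (18 years).
Order: Okonkwo, Quinn, Castillo, Petrov.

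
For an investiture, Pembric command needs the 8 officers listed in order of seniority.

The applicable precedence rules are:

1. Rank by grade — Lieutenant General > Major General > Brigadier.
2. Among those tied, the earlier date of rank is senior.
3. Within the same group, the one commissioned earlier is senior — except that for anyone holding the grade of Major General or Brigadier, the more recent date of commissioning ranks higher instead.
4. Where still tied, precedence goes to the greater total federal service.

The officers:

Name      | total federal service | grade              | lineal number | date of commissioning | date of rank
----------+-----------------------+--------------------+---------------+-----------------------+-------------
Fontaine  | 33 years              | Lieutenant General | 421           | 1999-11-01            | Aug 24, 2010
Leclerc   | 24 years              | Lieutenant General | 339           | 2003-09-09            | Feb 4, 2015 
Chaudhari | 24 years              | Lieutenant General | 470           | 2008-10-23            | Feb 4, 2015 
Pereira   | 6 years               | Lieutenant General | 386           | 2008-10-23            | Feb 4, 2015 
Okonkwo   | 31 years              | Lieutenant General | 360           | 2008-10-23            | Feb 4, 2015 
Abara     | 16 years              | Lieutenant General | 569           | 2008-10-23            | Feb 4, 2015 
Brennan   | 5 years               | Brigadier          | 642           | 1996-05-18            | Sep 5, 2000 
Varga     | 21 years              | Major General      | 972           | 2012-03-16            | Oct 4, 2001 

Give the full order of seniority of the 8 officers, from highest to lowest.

Fontaine, Leclerc, Okonkwo, Chaudhari, Abara, Pereira, Varga, Brennan

By grade: Fontaine, Leclerc, Okonkwo, Chaudhari, Abara and Pereira (Lieutenant General); then Varga (Major General); then Brennan (Brigadier).
Among Fontaine, Leclerc, Okonkwo, Chaudhari, Abara and Pereira, by date of rank (earlier first): Fontaine (Aug 24, 2010) before Leclerc, Okonkwo, Chaudhari, Abara and Pereira (Feb 4, 2015).
Among Leclerc, Okonkwo, Chaudhari, Abara and Pereira, by date of commissioning (earlier first): Leclerc (2003-09-09) before Okonkwo, Chaudhari, Abara and Pereira (2008-10-23).
Among Okonkwo, Chaudhari, Abara and Pereira, by total federal service (higher first): Okonkwo (31 years) before Chaudhari (24 years) before Abara (16 years) before Pereira (6 years).
Full order: Fontaine, Leclerc, Okonkwo, Chaudhari, Abara, Pereira, Varga, Brennan.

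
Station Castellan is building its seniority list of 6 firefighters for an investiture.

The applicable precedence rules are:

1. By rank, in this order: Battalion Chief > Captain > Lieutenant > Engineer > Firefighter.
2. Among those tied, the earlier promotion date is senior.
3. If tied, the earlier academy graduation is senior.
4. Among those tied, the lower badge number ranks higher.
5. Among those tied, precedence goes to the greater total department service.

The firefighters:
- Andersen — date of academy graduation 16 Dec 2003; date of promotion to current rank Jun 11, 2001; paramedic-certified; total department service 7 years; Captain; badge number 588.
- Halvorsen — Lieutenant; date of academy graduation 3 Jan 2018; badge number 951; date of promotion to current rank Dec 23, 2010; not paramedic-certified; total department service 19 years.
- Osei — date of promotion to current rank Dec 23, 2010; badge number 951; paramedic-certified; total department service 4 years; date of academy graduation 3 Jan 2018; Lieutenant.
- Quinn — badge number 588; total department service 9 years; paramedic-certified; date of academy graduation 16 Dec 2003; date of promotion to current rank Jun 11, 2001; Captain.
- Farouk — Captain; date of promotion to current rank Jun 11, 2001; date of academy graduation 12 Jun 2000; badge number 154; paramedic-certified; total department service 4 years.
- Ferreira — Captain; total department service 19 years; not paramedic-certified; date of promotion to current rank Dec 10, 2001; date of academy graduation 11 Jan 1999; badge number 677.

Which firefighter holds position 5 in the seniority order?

By rank: Farouk, Quinn, Andersen and Ferreira (Captain); then Halvorsen and Osei (Lieutenant).
Among Farouk, Quinn, Andersen and Ferreira, by date of promotion to current rank (earlier first): Farouk, Quinn and Andersen (Jun 11, 2001) before Ferreira (Dec 10, 2001).
Among Farouk, Quinn and Andersen, by date of academy graduation (earlier first): Farouk (12 Jun 2000) before Quinn and Andersen (16 Dec 2003).
Quinn and Andersen both have badge number 588, so the next rule applies.
Among Quinn and Andersen, by total department service (higher first): Quinn (9 years) before Andersen (7 years).
Halvorsen and Osei both have date of promotion to current rank Dec 23, 2010, so the next rule applies.
Halvorsen and Osei both have date of academy graduation 3 Jan 2018, so the next rule applies.
Halvorsen and Osei both have badge number 951, so the next rule applies.
Among Halvorsen and Osei, by total department service (higher first): Halvorsen (19 years) before Osei (4 years).
Order: Farouk, Quinn, Andersen, Ferreira, Halvorsen, Osei.

Halvorsen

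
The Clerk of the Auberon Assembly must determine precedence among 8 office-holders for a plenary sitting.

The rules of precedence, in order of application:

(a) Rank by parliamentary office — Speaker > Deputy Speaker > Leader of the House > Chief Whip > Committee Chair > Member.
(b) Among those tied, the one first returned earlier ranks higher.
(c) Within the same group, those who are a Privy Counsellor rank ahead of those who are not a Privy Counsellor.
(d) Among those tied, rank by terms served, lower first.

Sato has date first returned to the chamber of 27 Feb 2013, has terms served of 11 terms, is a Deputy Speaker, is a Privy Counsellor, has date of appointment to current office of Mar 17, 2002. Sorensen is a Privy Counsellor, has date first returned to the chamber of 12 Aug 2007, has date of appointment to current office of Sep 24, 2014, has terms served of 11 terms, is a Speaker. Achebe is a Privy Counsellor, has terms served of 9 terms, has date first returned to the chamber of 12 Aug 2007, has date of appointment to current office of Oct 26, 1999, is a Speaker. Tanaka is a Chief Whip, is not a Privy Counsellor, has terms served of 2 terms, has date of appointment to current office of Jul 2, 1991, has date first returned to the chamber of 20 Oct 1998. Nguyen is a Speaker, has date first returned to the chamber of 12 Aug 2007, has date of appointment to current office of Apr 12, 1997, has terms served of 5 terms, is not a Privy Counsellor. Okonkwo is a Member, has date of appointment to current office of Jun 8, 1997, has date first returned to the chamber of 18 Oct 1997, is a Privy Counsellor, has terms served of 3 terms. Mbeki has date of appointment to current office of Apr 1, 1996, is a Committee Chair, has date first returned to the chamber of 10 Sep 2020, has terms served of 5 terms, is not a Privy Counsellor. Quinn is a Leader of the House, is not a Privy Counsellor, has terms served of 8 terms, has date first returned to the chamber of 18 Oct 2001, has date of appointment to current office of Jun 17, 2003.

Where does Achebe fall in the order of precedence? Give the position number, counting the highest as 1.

1

By parliamentary office: Achebe, Sorensen and Nguyen (Speaker); then Sato (Deputy Speaker); then Quinn (Leader of the House); then Tanaka (Chief Whip); then Mbeki (Committee Chair); then Okonkwo (Member).
Achebe, Sorensen and Nguyen all have date first returned to the chamber 12 Aug 2007, so the next rule applies.
Among Achebe, Sorensen and Nguyen, a Privy Counsellor before not a Privy Counsellor: Achebe and Sorensen (a Privy Counsellor) before Nguyen (not a Privy Counsellor).
Among Achebe and Sorensen, by terms served (lower first): Achebe (9 terms) before Sorensen (11 terms).
Order: Achebe, Sorensen, Nguyen, Sato, Quinn, Tanaka, Mbeki, Okonkwo. So position 1.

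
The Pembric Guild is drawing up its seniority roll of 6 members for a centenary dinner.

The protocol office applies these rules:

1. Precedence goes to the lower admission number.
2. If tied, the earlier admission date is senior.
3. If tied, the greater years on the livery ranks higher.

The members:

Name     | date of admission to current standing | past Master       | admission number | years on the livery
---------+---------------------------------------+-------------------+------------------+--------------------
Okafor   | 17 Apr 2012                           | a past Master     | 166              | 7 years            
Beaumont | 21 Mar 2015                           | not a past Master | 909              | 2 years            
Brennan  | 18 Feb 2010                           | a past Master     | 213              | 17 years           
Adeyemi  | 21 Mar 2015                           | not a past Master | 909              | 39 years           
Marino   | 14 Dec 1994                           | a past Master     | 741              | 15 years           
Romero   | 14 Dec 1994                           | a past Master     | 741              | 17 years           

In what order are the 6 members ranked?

By admission number (lower first): Okafor (166); then Brennan (213); then Romero and Marino (both 741); then Adeyemi and Beaumont (both 909).
Romero and Marino both have date of admission to current standing 14 Dec 1994, so the next rule applies.
Among Romero and Marino, by years on the livery (higher first): Romero (17 years) before Marino (15 years).
Adeyemi and Beaumont both have date of admission to current standing 21 Mar 2015, so the next rule applies.
Among Adeyemi and Beaumont, by years on the livery (higher first): Adeyemi (39 years) before Beaumont (2 years).
Full order: Okafor, Brennan, Romero, Marino, Adeyemi, Beaumont.

Okafor, Brennan, Romero, Marino, Adeyemi, Beaumont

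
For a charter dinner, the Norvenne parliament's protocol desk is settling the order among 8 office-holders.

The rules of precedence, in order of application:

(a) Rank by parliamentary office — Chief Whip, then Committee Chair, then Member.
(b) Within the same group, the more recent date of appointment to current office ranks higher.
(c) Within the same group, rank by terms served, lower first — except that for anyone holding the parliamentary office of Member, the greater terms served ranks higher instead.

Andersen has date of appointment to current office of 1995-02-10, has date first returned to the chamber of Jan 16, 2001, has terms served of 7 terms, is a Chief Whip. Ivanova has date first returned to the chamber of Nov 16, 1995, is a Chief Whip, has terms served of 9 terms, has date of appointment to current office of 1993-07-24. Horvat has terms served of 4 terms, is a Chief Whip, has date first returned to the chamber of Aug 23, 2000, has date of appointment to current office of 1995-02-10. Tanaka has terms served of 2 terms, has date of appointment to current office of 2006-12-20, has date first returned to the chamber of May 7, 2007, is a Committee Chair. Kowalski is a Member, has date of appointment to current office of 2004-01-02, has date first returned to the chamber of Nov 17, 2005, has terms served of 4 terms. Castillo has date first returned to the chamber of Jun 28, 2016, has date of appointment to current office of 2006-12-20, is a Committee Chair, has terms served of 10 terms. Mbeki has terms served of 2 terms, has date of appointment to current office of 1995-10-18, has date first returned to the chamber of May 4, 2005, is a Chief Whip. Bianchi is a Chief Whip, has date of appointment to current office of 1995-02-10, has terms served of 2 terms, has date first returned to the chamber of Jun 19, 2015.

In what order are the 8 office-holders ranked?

By parliamentary office: Mbeki, Bianchi, Horvat, Andersen and Ivanova (Chief Whip); then Tanaka and Castillo (Committee Chair); then Kowalski (Member).
Among Mbeki, Bianchi, Horvat, Andersen and Ivanova, by date of appointment to current office (later first): Mbeki (1995-10-18) before Bianchi, Horvat and Andersen (1995-02-10) before Ivanova (1993-07-24).
Among Bianchi, Horvat and Andersen, by terms served (lower first): Bianchi (2 terms) before Horvat (4 terms) before Andersen (7 terms).
Tanaka and Castillo both have date of appointment to current office 2006-12-20, so the next rule applies.
Among Tanaka and Castillo, by terms served (lower first): Tanaka (2 terms) before Castillo (10 terms).
Full order: Mbeki, Bianchi, Horvat, Andersen, Ivanova, Tanaka, Castillo, Kowalski.

Mbeki, Bianchi, Horvat, Andersen, Ivanova, Tanaka, Castillo, Kowalski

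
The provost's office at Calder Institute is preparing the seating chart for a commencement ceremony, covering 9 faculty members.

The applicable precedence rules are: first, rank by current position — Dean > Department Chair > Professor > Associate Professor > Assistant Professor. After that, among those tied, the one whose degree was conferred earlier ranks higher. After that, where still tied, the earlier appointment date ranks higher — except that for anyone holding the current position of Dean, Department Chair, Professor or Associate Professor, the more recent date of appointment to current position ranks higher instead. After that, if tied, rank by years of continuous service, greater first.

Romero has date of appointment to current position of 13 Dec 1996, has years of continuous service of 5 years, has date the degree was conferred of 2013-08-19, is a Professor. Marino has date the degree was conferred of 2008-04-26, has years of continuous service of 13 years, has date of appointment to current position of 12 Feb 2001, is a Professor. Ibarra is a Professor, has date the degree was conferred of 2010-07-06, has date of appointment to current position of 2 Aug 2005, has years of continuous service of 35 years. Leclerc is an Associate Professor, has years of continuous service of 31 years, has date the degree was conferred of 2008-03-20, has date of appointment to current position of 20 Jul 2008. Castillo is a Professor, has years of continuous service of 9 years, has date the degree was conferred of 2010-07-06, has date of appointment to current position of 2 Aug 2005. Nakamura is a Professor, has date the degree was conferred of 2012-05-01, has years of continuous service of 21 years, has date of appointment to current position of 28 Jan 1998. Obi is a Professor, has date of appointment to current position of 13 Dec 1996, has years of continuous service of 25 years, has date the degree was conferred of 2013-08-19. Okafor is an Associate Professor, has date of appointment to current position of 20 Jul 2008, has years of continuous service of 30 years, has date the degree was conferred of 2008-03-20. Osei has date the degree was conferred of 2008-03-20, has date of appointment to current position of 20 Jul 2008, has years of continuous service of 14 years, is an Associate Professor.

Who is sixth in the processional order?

By current position: Marino, Ibarra, Castillo, Nakamura, Obi and Romero (Professor); then Leclerc, Okafor and Osei (Associate Professor).
Among Marino, Ibarra, Castillo, Nakamura, Obi and Romero, by date the degree was conferred (earlier first): Marino (2008-04-26) before Ibarra and Castillo (2010-07-06) before Nakamura (2012-05-01) before Obi and Romero (2013-08-19).
Ibarra and Castillo both have date of appointment to current position 2 Aug 2005, so the next rule applies.
Among Ibarra and Castillo, by years of continuous service (higher first): Ibarra (35 years) before Castillo (9 years).
Obi and Romero both have date of appointment to current position 13 Dec 1996, so the next rule applies.
Among Obi and Romero, by years of continuous service (higher first): Obi (25 years) before Romero (5 years).
Leclerc, Okafor and Osei all have date the degree was conferred 2008-03-20, so the next rule applies.
Leclerc, Okafor and Osei all have date of appointment to current position 20 Jul 2008, so the next rule applies.
Among Leclerc, Okafor and Osei, by years of continuous service (higher first): Leclerc (31 years) before Okafor (30 years) before Osei (14 years).
Order: Marino, Ibarra, Castillo, Nakamura, Obi, Romero, Leclerc, Okafor, Osei.

Romero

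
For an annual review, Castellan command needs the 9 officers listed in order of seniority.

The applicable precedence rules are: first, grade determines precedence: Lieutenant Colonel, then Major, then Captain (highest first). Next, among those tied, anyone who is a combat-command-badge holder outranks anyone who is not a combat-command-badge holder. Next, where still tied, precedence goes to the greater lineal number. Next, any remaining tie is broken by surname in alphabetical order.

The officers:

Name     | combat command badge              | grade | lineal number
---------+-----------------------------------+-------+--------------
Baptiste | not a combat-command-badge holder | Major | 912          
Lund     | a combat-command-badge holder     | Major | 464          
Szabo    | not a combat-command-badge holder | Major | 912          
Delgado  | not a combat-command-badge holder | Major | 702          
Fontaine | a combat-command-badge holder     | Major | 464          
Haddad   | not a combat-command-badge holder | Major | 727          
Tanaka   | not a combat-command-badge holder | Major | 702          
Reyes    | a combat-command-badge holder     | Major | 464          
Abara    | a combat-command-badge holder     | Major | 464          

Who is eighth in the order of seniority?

Delgado

By grade: Abara, Fontaine, Lund, Reyes, Baptiste, Szabo, Haddad, Delgado and Tanaka (Major).
Among Abara, Fontaine, Lund, Reyes, Baptiste, Szabo, Haddad, Delgado and Tanaka, a combat-command-badge holder before not a combat-command-badge holder: Abara, Fontaine, Lund and Reyes (a combat-command-badge holder) before Baptiste, Szabo, Haddad, Delgado and Tanaka (not a combat-command-badge holder).
Abara, Fontaine, Lund and Reyes all have lineal number 464, so the next rule applies.
Among Abara, Fontaine, Lund and Reyes, alphabetically by surname: Abara before Fontaine before Lund before Reyes.
Among Baptiste, Szabo, Haddad, Delgado and Tanaka, by lineal number (higher first): Baptiste and Szabo (912) before Haddad (727) before Delgado and Tanaka (702).
Among Baptiste and Szabo, alphabetically by surname: Baptiste before Szabo.
Among Delgado and Tanaka, alphabetically by surname: Delgado before Tanaka.
Order: Abara, Fontaine, Lund, Reyes, Baptiste, Szabo, Haddad, Delgado, Tanaka.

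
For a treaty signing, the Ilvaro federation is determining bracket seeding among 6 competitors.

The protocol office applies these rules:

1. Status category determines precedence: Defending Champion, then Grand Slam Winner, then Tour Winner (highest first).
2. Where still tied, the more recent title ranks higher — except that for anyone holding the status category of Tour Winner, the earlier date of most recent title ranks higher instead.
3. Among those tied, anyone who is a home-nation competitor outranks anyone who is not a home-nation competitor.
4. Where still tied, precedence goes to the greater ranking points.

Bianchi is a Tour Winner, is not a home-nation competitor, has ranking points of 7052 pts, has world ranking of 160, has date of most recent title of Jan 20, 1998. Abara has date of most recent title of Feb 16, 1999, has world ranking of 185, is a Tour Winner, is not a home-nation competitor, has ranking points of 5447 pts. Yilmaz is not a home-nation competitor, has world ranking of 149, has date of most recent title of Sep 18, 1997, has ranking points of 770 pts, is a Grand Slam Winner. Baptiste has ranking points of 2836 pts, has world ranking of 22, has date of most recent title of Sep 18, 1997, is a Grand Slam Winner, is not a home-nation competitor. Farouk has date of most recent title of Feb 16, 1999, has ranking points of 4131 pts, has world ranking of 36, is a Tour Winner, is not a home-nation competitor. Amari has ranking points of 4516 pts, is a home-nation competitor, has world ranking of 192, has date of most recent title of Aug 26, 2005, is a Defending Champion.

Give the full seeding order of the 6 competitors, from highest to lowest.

By status category: Amari (Defending Champion); then Baptiste and Yilmaz (Grand Slam Winner); then Bianchi, Abara and Farouk (Tour Winner).
Baptiste and Yilmaz both have date of most recent title Sep 18, 1997, so the next rule applies.
Baptiste and Yilmaz are each not a home-nation competitor, so the next rule applies.
Among Baptiste and Yilmaz, by ranking points (higher first): Baptiste (2836 pts) before Yilmaz (770 pts).
Among Bianchi, Abara and Farouk, by date of most recent title (earlier first) (reversed rule for this group): Bianchi (Jan 20, 1998) before Abara and Farouk (Feb 16, 1999).
Abara and Farouk are each not a home-nation competitor, so the next rule applies.
Among Abara and Farouk, by ranking points (higher first): Abara (5447 pts) before Farouk (4131 pts).
Full order: Amari, Baptiste, Yilmaz, Bianchi, Abara, Farouk.

Amari, Baptiste, Yilmaz, Bianchi, Abara, Farouk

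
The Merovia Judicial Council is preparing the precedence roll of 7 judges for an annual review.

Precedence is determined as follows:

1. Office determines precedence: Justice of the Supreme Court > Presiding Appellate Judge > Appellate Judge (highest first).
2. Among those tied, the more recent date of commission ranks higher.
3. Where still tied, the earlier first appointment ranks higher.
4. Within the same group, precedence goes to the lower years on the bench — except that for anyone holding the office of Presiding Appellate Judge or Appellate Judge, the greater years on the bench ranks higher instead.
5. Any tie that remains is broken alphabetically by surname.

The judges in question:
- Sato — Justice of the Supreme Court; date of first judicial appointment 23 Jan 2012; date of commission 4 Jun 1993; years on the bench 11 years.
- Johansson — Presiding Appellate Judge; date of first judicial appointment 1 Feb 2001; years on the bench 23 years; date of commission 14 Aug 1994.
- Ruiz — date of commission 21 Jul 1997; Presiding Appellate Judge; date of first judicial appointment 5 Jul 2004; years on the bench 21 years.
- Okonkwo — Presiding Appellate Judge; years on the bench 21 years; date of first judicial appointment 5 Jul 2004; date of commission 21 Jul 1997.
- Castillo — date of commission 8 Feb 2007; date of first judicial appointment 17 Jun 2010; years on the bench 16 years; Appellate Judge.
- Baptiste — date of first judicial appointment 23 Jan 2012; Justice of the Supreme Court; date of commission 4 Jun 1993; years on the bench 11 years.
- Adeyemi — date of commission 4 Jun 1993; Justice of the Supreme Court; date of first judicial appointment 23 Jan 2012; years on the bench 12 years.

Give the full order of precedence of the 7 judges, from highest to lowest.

By office: Baptiste, Sato and Adeyemi (Justice of the Supreme Court); then Okonkwo, Ruiz and Johansson (Presiding Appellate Judge); then Castillo (Appellate Judge).
Baptiste, Sato and Adeyemi all have date of commission 4 Jun 1993, so the next rule applies.
Baptiste, Sato and Adeyemi all have date of first judicial appointment 23 Jan 2012, so the next rule applies.
Among Baptiste, Sato and Adeyemi, by years on the bench (lower first): Baptiste and Sato (11 years) before Adeyemi (12 years).
Among Baptiste and Sato, alphabetically by surname: Baptiste before Sato.
Among Okonkwo, Ruiz and Johansson, by date of commission (later first): Okonkwo and Ruiz (21 Jul 1997) before Johansson (14 Aug 1994).
Okonkwo and Ruiz both have date of first judicial appointment 5 Jul 2004, so the next rule applies.
Okonkwo and Ruiz both have years on the bench 21 years, so the next rule applies.
Among Okonkwo and Ruiz, alphabetically by surname: Okonkwo before Ruiz.
Full order: Baptiste, Sato, Adeyemi, Okonkwo, Ruiz, Johansson, Castillo.

Baptiste, Sato, Adeyemi, Okonkwo, Ruiz, Johansson, Castillo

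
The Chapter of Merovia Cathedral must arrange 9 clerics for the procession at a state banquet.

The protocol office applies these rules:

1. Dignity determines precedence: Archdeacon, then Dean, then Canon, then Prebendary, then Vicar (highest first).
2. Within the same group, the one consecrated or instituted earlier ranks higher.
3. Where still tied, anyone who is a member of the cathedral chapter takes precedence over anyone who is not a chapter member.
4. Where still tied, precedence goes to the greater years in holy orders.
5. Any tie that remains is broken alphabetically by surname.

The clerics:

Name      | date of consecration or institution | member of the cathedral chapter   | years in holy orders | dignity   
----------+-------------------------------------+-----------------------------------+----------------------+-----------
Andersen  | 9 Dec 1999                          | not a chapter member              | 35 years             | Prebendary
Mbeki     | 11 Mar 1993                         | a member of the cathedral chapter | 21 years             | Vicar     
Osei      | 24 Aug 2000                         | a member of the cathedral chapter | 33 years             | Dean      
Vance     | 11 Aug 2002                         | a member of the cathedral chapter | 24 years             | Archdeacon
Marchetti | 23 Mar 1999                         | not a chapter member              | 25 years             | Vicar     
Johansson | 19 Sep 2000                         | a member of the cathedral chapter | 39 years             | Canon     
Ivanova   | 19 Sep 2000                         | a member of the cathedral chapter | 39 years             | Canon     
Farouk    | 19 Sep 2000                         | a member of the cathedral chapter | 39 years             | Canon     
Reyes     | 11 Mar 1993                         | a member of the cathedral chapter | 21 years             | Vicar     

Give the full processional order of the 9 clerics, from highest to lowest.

Vance, Osei, Farouk, Ivanova, Johansson, Andersen, Mbeki, Reyes, Marchetti

By dignity: Vance (Archdeacon); then Osei (Dean); then Farouk, Ivanova and Johansson (Canon); then Andersen (Prebendary); then Mbeki, Reyes and Marchetti (Vicar).
Farouk, Ivanova and Johansson all have date of consecration or institution 19 Sep 2000, so the next rule applies.
Farouk, Ivanova and Johansson are each a member of the cathedral chapter, so the next rule applies.
Farouk, Ivanova and Johansson all have years in holy orders 39 years, so the next rule applies.
Among Farouk, Ivanova and Johansson, alphabetically by surname: Farouk before Ivanova before Johansson.
Among Mbeki, Reyes and Marchetti, by date of consecration or institution (earlier first): Mbeki and Reyes (11 Mar 1993) before Marchetti (23 Mar 1999).
Mbeki and Reyes are each a member of the cathedral chapter, so the next rule applies.
Mbeki and Reyes both have years in holy orders 21 years, so the next rule applies.
Among Mbeki and Reyes, alphabetically by surname: Mbeki before Reyes.
Full order: Vance, Osei, Farouk, Ivanova, Johansson, Andersen, Mbeki, Reyes, Marchetti.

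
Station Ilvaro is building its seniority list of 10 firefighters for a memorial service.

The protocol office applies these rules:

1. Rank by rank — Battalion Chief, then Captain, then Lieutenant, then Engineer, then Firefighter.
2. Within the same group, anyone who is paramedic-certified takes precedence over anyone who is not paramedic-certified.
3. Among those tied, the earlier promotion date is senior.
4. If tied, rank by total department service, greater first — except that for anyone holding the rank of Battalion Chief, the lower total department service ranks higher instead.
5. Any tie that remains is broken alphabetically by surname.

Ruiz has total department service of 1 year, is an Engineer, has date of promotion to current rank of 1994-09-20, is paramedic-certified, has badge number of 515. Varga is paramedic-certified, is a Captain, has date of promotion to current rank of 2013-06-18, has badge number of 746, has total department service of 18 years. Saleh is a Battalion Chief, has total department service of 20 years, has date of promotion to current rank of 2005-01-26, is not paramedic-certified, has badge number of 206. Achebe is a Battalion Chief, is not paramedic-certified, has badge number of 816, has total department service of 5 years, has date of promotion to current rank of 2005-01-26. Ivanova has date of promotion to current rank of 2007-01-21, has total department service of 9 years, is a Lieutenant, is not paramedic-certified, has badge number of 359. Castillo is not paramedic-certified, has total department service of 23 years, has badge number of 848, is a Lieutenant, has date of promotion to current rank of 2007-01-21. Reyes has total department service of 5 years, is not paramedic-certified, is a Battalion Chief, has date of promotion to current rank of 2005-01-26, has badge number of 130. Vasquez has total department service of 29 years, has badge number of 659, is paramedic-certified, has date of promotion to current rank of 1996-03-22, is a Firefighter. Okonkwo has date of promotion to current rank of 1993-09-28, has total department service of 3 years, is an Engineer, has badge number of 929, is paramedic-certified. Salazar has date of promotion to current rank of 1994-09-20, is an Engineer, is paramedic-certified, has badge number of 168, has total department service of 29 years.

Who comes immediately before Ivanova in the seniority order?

Castillo

By rank: Achebe, Reyes and Saleh (Battalion Chief); then Varga (Captain); then Castillo and Ivanova (Lieutenant); then Okonkwo, Salazar and Ruiz (Engineer); then Vasquez (Firefighter).
Achebe, Reyes and Saleh are each not paramedic-certified, so the next rule applies.
Achebe, Reyes and Saleh all have date of promotion to current rank 2005-01-26, so the next rule applies.
Among Achebe, Reyes and Saleh, by total department service (lower first) (reversed rule for this group): Achebe and Reyes (5 years) before Saleh (20 years).
Among Achebe and Reyes, alphabetically by surname: Achebe before Reyes.
Castillo and Ivanova are each not paramedic-certified, so the next rule applies.
Castillo and Ivanova both have date of promotion to current rank 2007-01-21, so the next rule applies.
Among Castillo and Ivanova, by total department service (higher first): Castillo (23 years) before Ivanova (9 years).
Okonkwo, Salazar and Ruiz are each paramedic-certified, so the next rule applies.
Among Okonkwo, Salazar and Ruiz, by date of promotion to current rank (earlier first): Okonkwo (1993-09-28) before Salazar and Ruiz (1994-09-20).
Among Salazar and Ruiz, by total department service (higher first): Salazar (29 years) before Ruiz (1 year).
Order: Achebe, Reyes, Saleh, Varga, Castillo, Ivanova, Okonkwo, Salazar, Ruiz, Vasquez.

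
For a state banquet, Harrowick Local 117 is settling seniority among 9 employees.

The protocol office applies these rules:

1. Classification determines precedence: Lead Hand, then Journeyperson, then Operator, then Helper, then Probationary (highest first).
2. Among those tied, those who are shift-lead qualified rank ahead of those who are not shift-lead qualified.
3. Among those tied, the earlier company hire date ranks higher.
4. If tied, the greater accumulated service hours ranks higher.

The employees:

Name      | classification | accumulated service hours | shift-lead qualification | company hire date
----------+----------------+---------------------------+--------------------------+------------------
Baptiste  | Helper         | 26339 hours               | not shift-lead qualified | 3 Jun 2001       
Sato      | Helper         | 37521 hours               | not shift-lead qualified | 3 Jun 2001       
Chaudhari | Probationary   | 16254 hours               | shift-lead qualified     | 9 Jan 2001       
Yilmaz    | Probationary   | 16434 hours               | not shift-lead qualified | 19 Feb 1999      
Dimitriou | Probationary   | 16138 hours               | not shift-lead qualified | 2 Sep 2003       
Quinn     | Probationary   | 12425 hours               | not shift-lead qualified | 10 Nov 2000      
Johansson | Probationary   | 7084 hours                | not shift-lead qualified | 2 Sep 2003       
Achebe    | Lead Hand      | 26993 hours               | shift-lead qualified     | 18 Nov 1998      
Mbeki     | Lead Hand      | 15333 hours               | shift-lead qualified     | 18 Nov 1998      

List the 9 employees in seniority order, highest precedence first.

By classification: Achebe and Mbeki (Lead Hand); then Sato and Baptiste (Helper); then Chaudhari, Yilmaz, Quinn, Dimitriou and Johansson (Probationary).
Achebe and Mbeki are each shift-lead qualified, so the next rule applies.
Achebe and Mbeki both have company hire date 18 Nov 1998, so the next rule applies.
Among Achebe and Mbeki, by accumulated service hours (higher first): Achebe (26993 hours) before Mbeki (15333 hours).
Sato and Baptiste are each not shift-lead qualified, so the next rule applies.
Sato and Baptiste both have company hire date 3 Jun 2001, so the next rule applies.
Among Sato and Baptiste, by accumulated service hours (higher first): Sato (37521 hours) before Baptiste (26339 hours).
Among Chaudhari, Yilmaz, Quinn, Dimitriou and Johansson, shift-lead qualified before not shift-lead qualified: Chaudhari (shift-lead qualified) before Yilmaz, Quinn, Dimitriou and Johansson (not shift-lead qualified).
Among Yilmaz, Quinn, Dimitriou and Johansson, by company hire date (earlier first): Yilmaz (19 Feb 1999) before Quinn (10 Nov 2000) before Dimitriou and Johansson (2 Sep 2003).
Among Dimitriou and Johansson, by accumulated service hours (higher first): Dimitriou (16138 hours) before Johansson (7084 hours).
Full order: Achebe, Mbeki, Sato, Baptiste, Chaudhari, Yilmaz, Quinn, Dimitriou, Johansson.

Achebe, Mbeki, Sato, Baptiste, Chaudhari, Yilmaz, Quinn, Dimitriou, Johansson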